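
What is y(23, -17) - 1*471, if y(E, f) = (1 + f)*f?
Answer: -199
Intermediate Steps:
y(E, f) = f*(1 + f)
y(23, -17) - 1*471 = -17*(1 - 17) - 1*471 = -17*(-16) - 471 = 272 - 471 = -199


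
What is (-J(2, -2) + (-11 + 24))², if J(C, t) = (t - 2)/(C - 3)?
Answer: 81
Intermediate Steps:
J(C, t) = (-2 + t)/(-3 + C)
(-J(2, -2) + (-11 + 24))² = (-(-2 - 2)/(-3 + 2) + (-11 + 24))² = (-(-4)/(-1) + 13)² = (-(-1)*(-4) + 13)² = (-1*4 + 13)² = (-4 + 13)² = 9² = 81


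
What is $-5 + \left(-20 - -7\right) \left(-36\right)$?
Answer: $463$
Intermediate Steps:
$-5 + \left(-20 - -7\right) \left(-36\right) = -5 + \left(-20 + 7\right) \left(-36\right) = -5 - -468 = -5 + 468 = 463$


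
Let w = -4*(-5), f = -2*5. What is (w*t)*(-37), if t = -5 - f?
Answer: -3700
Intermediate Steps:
f = -10
t = 5 (t = -5 - 1*(-10) = -5 + 10 = 5)
w = 20
(w*t)*(-37) = (20*5)*(-37) = 100*(-37) = -3700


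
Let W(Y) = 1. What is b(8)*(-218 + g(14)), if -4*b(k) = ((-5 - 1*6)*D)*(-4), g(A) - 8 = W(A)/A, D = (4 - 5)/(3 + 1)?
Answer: -32329/56 ≈ -577.30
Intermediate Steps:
D = -¼ (D = -1/4 = -1*¼ = -¼ ≈ -0.25000)
g(A) = 8 + 1/A
b(k) = 11/4 (b(k) = -(-5 - 1*6)*(-¼)*(-4)/4 = -(-5 - 6)*(-¼)*(-4)/4 = -(-11*(-¼))*(-4)/4 = -11*(-4)/16 = -¼*(-11) = 11/4)
b(8)*(-218 + g(14)) = 11*(-218 + (8 + 1/14))/4 = 11*(-218 + 113/14)/4 = (11/4)*(-2939/14) = -32329/56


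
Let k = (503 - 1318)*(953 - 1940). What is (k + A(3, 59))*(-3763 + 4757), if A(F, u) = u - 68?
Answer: 799569624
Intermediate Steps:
k = 804405 (k = -815*(-987) = 804405)
A(F, u) = -68 + u
(k + A(3, 59))*(-3763 + 4757) = (804405 + (-68 + 59))*(-3763 + 4757) = (804405 - 9)*994 = 804396*994 = 799569624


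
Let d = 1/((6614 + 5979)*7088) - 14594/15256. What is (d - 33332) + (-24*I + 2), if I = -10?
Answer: -5632652093118425/170217263888 ≈ -33091.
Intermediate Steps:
d = -162831064505/170217263888 (d = (1/7088)/12593 - 14594*1/15256 = (1/12593)*(1/7088) - 7297/7628 = 1/89259184 - 7297/7628 = -162831064505/170217263888 ≈ -0.95661)
(d - 33332) + (-24*I + 2) = (-162831064505/170217263888 - 33332) + (-24*(-10) + 2) = -5673844670979321/170217263888 + (240 + 2) = -5673844670979321/170217263888 + 242 = -5632652093118425/170217263888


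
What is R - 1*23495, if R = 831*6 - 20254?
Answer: -38763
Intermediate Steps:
R = -15268 (R = 4986 - 20254 = -15268)
R - 1*23495 = -15268 - 1*23495 = -15268 - 23495 = -38763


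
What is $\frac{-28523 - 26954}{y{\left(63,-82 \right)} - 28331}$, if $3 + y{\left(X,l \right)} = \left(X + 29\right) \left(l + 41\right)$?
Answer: $\frac{55477}{32106} \approx 1.7279$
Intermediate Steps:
$y{\left(X,l \right)} = -3 + \left(29 + X\right) \left(41 + l\right)$ ($y{\left(X,l \right)} = -3 + \left(X + 29\right) \left(l + 41\right) = -3 + \left(29 + X\right) \left(41 + l\right)$)
$\frac{-28523 - 26954}{y{\left(63,-82 \right)} - 28331} = \frac{-28523 - 26954}{\left(1186 + 29 \left(-82\right) + 41 \cdot 63 + 63 \left(-82\right)\right) - 28331} = - \frac{55477}{\left(1186 - 2378 + 2583 - 5166\right) - 28331} = - \frac{55477}{-3775 - 28331} = - \frac{55477}{-32106} = \left(-55477\right) \left(- \frac{1}{32106}\right) = \frac{55477}{32106}$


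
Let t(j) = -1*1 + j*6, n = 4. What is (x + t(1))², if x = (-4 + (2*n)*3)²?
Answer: 164025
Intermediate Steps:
t(j) = -1 + 6*j
x = 400 (x = (-4 + (2*4)*3)² = (-4 + 8*3)² = (-4 + 24)² = 20² = 400)
(x + t(1))² = (400 + (-1 + 6*1))² = (400 + (-1 + 6))² = (400 + 5)² = 405² = 164025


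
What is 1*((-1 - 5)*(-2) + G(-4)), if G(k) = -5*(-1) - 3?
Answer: 14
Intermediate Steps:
G(k) = 2 (G(k) = 5 - 3 = 2)
1*((-1 - 5)*(-2) + G(-4)) = 1*((-1 - 5)*(-2) + 2) = 1*(-6*(-2) + 2) = 1*(12 + 2) = 1*14 = 14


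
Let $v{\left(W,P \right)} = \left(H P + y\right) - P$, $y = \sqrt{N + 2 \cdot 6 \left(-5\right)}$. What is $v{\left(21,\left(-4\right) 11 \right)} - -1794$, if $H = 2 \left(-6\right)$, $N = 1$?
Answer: $2366 + i \sqrt{59} \approx 2366.0 + 7.6811 i$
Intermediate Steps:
$H = -12$
$y = i \sqrt{59}$ ($y = \sqrt{1 + 2 \cdot 6 \left(-5\right)} = \sqrt{1 + 12 \left(-5\right)} = \sqrt{1 - 60} = \sqrt{-59} = i \sqrt{59} \approx 7.6811 i$)
$v{\left(W,P \right)} = - 13 P + i \sqrt{59}$ ($v{\left(W,P \right)} = \left(- 12 P + i \sqrt{59}\right) - P = - 13 P + i \sqrt{59}$)
$v{\left(21,\left(-4\right) 11 \right)} - -1794 = \left(- 13 \left(\left(-4\right) 11\right) + i \sqrt{59}\right) - -1794 = \left(\left(-13\right) \left(-44\right) + i \sqrt{59}\right) + 1794 = \left(572 + i \sqrt{59}\right) + 1794 = 2366 + i \sqrt{59}$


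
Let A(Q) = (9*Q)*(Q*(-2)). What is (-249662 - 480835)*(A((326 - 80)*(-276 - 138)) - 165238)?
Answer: 136383622825109142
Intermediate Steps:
A(Q) = -18*Q**2 (A(Q) = (9*Q)*(-2*Q) = -18*Q**2)
(-249662 - 480835)*(A((326 - 80)*(-276 - 138)) - 165238) = (-249662 - 480835)*(-18*(-276 - 138)**2*(326 - 80)**2 - 165238) = -730497*(-18*(246*(-414))**2 - 165238) = -730497*(-18*(-101844)**2 - 165238) = -730497*(-18*10372200336 - 165238) = -730497*(-186699606048 - 165238) = -730497*(-186699771286) = 136383622825109142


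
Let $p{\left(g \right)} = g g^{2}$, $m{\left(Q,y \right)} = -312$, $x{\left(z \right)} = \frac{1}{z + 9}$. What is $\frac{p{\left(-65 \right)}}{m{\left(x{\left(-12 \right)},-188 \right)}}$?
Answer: $\frac{21125}{24} \approx 880.21$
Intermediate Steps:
$x{\left(z \right)} = \frac{1}{9 + z}$
$p{\left(g \right)} = g^{3}$
$\frac{p{\left(-65 \right)}}{m{\left(x{\left(-12 \right)},-188 \right)}} = \frac{\left(-65\right)^{3}}{-312} = \left(-274625\right) \left(- \frac{1}{312}\right) = \frac{21125}{24}$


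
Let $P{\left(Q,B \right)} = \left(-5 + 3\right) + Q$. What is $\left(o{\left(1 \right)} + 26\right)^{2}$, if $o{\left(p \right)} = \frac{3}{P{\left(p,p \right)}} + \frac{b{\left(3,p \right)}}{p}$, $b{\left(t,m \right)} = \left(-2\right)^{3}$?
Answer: $225$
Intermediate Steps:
$b{\left(t,m \right)} = -8$
$P{\left(Q,B \right)} = -2 + Q$
$o{\left(p \right)} = - \frac{8}{p} + \frac{3}{-2 + p}$ ($o{\left(p \right)} = \frac{3}{-2 + p} - \frac{8}{p} = - \frac{8}{p} + \frac{3}{-2 + p}$)
$\left(o{\left(1 \right)} + 26\right)^{2} = \left(\frac{16 - 5}{1 \left(-2 + 1\right)} + 26\right)^{2} = \left(1 \frac{1}{-1} \left(16 - 5\right) + 26\right)^{2} = \left(1 \left(-1\right) 11 + 26\right)^{2} = \left(-11 + 26\right)^{2} = 15^{2} = 225$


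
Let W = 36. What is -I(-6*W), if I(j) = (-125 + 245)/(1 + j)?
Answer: 24/43 ≈ 0.55814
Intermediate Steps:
I(j) = 120/(1 + j)
-I(-6*W) = -120/(1 - 6*36) = -120/(1 - 216) = -120/(-215) = -120*(-1)/215 = -1*(-24/43) = 24/43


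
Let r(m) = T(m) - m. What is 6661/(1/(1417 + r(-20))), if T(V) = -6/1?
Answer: 9531891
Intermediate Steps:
T(V) = -6 (T(V) = -6*1 = -6)
r(m) = -6 - m
6661/(1/(1417 + r(-20))) = 6661/(1/(1417 + (-6 - 1*(-20)))) = 6661/(1/(1417 + (-6 + 20))) = 6661/(1/(1417 + 14)) = 6661/(1/1431) = 6661*1431 = 9531891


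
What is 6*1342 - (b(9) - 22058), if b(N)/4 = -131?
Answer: 30634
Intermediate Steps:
b(N) = -524 (b(N) = 4*(-131) = -524)
6*1342 - (b(9) - 22058) = 6*1342 - (-524 - 22058) = 8052 - 1*(-22582) = 8052 + 22582 = 30634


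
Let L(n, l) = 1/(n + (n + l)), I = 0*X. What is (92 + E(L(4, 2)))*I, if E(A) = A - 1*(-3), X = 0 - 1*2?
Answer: 0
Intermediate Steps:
X = -2 (X = 0 - 2 = -2)
I = 0 (I = 0*(-2) = 0)
L(n, l) = 1/(l + 2*n) (L(n, l) = 1/(n + (l + n)) = 1/(l + 2*n))
E(A) = 3 + A (E(A) = A + 3 = 3 + A)
(92 + E(L(4, 2)))*I = (92 + (3 + 1/(2 + 2*4)))*0 = (92 + (3 + 1/(2 + 8)))*0 = (92 + (3 + 1/10))*0 = (92 + (3 + ⅒))*0 = (92 + 31/10)*0 = (951/10)*0 = 0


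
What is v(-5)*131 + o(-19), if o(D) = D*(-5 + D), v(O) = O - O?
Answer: 456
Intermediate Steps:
v(O) = 0
v(-5)*131 + o(-19) = 0*131 - 19*(-5 - 19) = 0 - 19*(-24) = 0 + 456 = 456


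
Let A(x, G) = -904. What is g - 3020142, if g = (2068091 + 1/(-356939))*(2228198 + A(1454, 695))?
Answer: 1644148004188264374/356939 ≈ 4.6062e+12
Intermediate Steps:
g = 1644149082194729712/356939 (g = (2068091 + 1/(-356939))*(2228198 - 904) = (2068091 - 1/356939)*2227294 = (738182333448/356939)*2227294 = 1644149082194729712/356939 ≈ 4.6062e+12)
g - 3020142 = 1644149082194729712/356939 - 3020142 = 1644148004188264374/356939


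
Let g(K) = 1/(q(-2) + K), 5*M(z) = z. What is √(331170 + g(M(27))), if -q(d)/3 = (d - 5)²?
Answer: 11*√342982635/354 ≈ 575.47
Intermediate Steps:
M(z) = z/5
q(d) = -3*(-5 + d)² (q(d) = -3*(d - 5)² = -3*(-5 + d)²)
g(K) = 1/(-147 + K) (g(K) = 1/(-3*(-5 - 2)² + K) = 1/(-3*(-7)² + K) = 1/(-3*49 + K) = 1/(-147 + K))
√(331170 + g(M(27))) = √(331170 + 1/(-147 + (⅕)*27)) = √(331170 + 1/(-147 + 27/5)) = √(331170 + 1/(-708/5)) = √(331170 - 5/708) = √(234468355/708) = 11*√342982635/354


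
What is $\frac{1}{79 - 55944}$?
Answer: $- \frac{1}{55865} \approx -1.79 \cdot 10^{-5}$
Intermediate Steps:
$\frac{1}{79 - 55944} = \frac{1}{-55865} = - \frac{1}{55865}$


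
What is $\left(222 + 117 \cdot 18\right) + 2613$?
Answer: $4941$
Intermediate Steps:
$\left(222 + 117 \cdot 18\right) + 2613 = \left(222 + 2106\right) + 2613 = 2328 + 2613 = 4941$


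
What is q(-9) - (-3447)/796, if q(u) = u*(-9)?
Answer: 67923/796 ≈ 85.330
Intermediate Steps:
q(u) = -9*u
q(-9) - (-3447)/796 = -9*(-9) - (-3447)/796 = 81 - (-3447)/796 = 81 - 1*(-3447/796) = 81 + 3447/796 = 67923/796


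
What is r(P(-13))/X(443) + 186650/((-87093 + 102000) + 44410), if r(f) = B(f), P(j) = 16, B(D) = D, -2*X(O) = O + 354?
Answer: 146861906/47275649 ≈ 3.1065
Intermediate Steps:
X(O) = -177 - O/2 (X(O) = -(O + 354)/2 = -(354 + O)/2 = -177 - O/2)
r(f) = f
r(P(-13))/X(443) + 186650/((-87093 + 102000) + 44410) = 16/(-177 - ½*443) + 186650/((-87093 + 102000) + 44410) = 16/(-177 - 443/2) + 186650/(14907 + 44410) = 16/(-797/2) + 186650/59317 = 16*(-2/797) + 186650*(1/59317) = -32/797 + 186650/59317 = 146861906/47275649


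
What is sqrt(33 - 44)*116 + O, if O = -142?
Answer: -142 + 116*I*sqrt(11) ≈ -142.0 + 384.73*I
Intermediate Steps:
sqrt(33 - 44)*116 + O = sqrt(33 - 44)*116 - 142 = sqrt(-11)*116 - 142 = (I*sqrt(11))*116 - 142 = 116*I*sqrt(11) - 142 = -142 + 116*I*sqrt(11)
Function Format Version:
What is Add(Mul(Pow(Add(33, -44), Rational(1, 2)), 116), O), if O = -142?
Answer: Add(-142, Mul(116, I, Pow(11, Rational(1, 2)))) ≈ Add(-142.00, Mul(384.73, I))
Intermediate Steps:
Add(Mul(Pow(Add(33, -44), Rational(1, 2)), 116), O) = Add(Mul(Pow(Add(33, -44), Rational(1, 2)), 116), -142) = Add(Mul(Pow(-11, Rational(1, 2)), 116), -142) = Add(Mul(Mul(I, Pow(11, Rational(1, 2))), 116), -142) = Add(Mul(116, I, Pow(11, Rational(1, 2))), -142) = Add(-142, Mul(116, I, Pow(11, Rational(1, 2))))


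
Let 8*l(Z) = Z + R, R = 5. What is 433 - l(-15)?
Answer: 1737/4 ≈ 434.25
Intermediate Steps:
l(Z) = 5/8 + Z/8 (l(Z) = (Z + 5)/8 = (5 + Z)/8 = 5/8 + Z/8)
433 - l(-15) = 433 - (5/8 + (1/8)*(-15)) = 433 - (5/8 - 15/8) = 433 - 1*(-5/4) = 433 + 5/4 = 1737/4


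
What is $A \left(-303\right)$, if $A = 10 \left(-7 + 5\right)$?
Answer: $6060$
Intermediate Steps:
$A = -20$ ($A = 10 \left(-2\right) = -20$)
$A \left(-303\right) = \left(-20\right) \left(-303\right) = 6060$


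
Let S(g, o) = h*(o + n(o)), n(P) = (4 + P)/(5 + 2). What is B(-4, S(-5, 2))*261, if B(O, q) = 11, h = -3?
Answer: 2871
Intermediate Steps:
n(P) = 4/7 + P/7 (n(P) = (4 + P)/7 = (4 + P)*(⅐) = 4/7 + P/7)
S(g, o) = -12/7 - 24*o/7 (S(g, o) = -3*(o + (4/7 + o/7)) = -3*(4/7 + 8*o/7) = -12/7 - 24*o/7)
B(-4, S(-5, 2))*261 = 11*261 = 2871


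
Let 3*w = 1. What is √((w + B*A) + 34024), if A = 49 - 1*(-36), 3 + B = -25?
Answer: √284799/3 ≈ 177.89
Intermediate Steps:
w = ⅓ (w = (⅓)*1 = ⅓ ≈ 0.33333)
B = -28 (B = -3 - 25 = -28)
A = 85 (A = 49 + 36 = 85)
√((w + B*A) + 34024) = √((⅓ - 28*85) + 34024) = √((⅓ - 2380) + 34024) = √(-7139/3 + 34024) = √(94933/3) = √284799/3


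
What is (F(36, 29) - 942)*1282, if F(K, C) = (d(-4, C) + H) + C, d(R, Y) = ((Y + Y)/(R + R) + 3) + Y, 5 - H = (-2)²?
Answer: -2274909/2 ≈ -1.1375e+6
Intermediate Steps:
H = 1 (H = 5 - 1*(-2)² = 5 - 1*4 = 5 - 4 = 1)
d(R, Y) = 3 + Y + Y/R (d(R, Y) = ((2*Y)/((2*R)) + 3) + Y = ((2*Y)*(1/(2*R)) + 3) + Y = (Y/R + 3) + Y = (3 + Y/R) + Y = 3 + Y + Y/R)
F(K, C) = 4 + 7*C/4 (F(K, C) = ((3 + C + C/(-4)) + 1) + C = ((3 + C + C*(-¼)) + 1) + C = ((3 + C - C/4) + 1) + C = ((3 + 3*C/4) + 1) + C = (4 + 3*C/4) + C = 4 + 7*C/4)
(F(36, 29) - 942)*1282 = ((4 + (7/4)*29) - 942)*1282 = ((4 + 203/4) - 942)*1282 = (219/4 - 942)*1282 = -3549/4*1282 = -2274909/2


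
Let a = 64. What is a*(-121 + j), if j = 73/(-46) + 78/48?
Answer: -178056/23 ≈ -7741.6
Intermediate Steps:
j = 7/184 (j = 73*(-1/46) + 78*(1/48) = -73/46 + 13/8 = 7/184 ≈ 0.038043)
a*(-121 + j) = 64*(-121 + 7/184) = 64*(-22257/184) = -178056/23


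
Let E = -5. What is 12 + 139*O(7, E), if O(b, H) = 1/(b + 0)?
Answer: 223/7 ≈ 31.857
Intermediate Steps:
O(b, H) = 1/b
12 + 139*O(7, E) = 12 + 139/7 = 223/7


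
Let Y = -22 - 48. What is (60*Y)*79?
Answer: -331800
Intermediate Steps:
Y = -70
(60*Y)*79 = (60*(-70))*79 = -4200*79 = -331800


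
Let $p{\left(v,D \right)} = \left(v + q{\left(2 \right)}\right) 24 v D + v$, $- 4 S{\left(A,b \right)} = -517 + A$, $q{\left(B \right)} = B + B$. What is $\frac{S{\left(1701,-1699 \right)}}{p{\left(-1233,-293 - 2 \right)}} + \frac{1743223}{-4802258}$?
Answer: $- \frac{18702565371251471}{51522123676014594} \approx -0.363$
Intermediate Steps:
$q{\left(B \right)} = 2 B$
$S{\left(A,b \right)} = \frac{517}{4} - \frac{A}{4}$ ($S{\left(A,b \right)} = - \frac{-517 + A}{4} = \frac{517}{4} - \frac{A}{4}$)
$p{\left(v,D \right)} = v + D v \left(96 + 24 v\right)$ ($p{\left(v,D \right)} = \left(v + 2 \cdot 2\right) 24 v D + v = \left(v + 4\right) 24 v D + v = \left(4 + v\right) 24 v D + v = \left(96 + 24 v\right) v D + v = v \left(96 + 24 v\right) D + v = D v \left(96 + 24 v\right) + v = v + D v \left(96 + 24 v\right)$)
$\frac{S{\left(1701,-1699 \right)}}{p{\left(-1233,-293 - 2 \right)}} + \frac{1743223}{-4802258} = \frac{\frac{517}{4} - \frac{1701}{4}}{\left(-1233\right) \left(1 + 96 \left(-293 - 2\right) + 24 \left(-293 - 2\right) \left(-1233\right)\right)} + \frac{1743223}{-4802258} = \frac{\frac{517}{4} - \frac{1701}{4}}{\left(-1233\right) \left(1 + 96 \left(-295\right) + 24 \left(-295\right) \left(-1233\right)\right)} + 1743223 \left(- \frac{1}{4802258}\right) = - \frac{296}{\left(-1233\right) \left(1 - 28320 + 8729640\right)} - \frac{1743223}{4802258} = - \frac{296}{\left(-1233\right) 8701321} - \frac{1743223}{4802258} = - \frac{296}{-10728728793} - \frac{1743223}{4802258} = \left(-296\right) \left(- \frac{1}{10728728793}\right) - \frac{1743223}{4802258} = \frac{296}{10728728793} - \frac{1743223}{4802258} = - \frac{18702565371251471}{51522123676014594}$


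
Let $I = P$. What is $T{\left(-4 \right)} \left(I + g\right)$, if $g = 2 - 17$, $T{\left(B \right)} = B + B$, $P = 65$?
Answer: $-400$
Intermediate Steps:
$I = 65$
$T{\left(B \right)} = 2 B$
$g = -15$ ($g = 2 - 17 = -15$)
$T{\left(-4 \right)} \left(I + g\right) = 2 \left(-4\right) \left(65 - 15\right) = \left(-8\right) 50 = -400$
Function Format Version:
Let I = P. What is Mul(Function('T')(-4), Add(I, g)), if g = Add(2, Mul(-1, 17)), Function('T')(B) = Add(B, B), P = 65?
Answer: -400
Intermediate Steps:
I = 65
Function('T')(B) = Mul(2, B)
g = -15 (g = Add(2, -17) = -15)
Mul(Function('T')(-4), Add(I, g)) = Mul(Mul(2, -4), Add(65, -15)) = Mul(-8, 50) = -400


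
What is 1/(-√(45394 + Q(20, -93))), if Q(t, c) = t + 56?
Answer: -√45470/45470 ≈ -0.0046896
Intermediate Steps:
Q(t, c) = 56 + t
1/(-√(45394 + Q(20, -93))) = 1/(-√(45394 + (56 + 20))) = 1/(-√(45394 + 76)) = 1/(-√45470) = -√45470/45470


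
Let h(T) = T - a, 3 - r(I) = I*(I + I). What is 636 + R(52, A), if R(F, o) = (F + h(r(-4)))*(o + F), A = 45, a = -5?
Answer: 3352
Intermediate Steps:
r(I) = 3 - 2*I**2 (r(I) = 3 - I*(I + I) = 3 - I*2*I = 3 - 2*I**2)
h(T) = 5 + T (h(T) = T - 1*(-5) = T + 5 = 5 + T)
R(F, o) = (-24 + F)*(F + o) (R(F, o) = (F + (5 + (3 - 2*(-4)**2)))*(o + F) = (F + (5 + (3 - 2*16)))*(F + o) = (F + (5 + (3 - 32)))*(F + o) = (F + (5 - 29))*(F + o) = (F - 24)*(F + o) = (-24 + F)*(F + o))
636 + R(52, A) = 636 + (52**2 - 24*52 - 24*45 + 52*45) = 636 + (2704 - 1248 - 1080 + 2340) = 636 + 2716 = 3352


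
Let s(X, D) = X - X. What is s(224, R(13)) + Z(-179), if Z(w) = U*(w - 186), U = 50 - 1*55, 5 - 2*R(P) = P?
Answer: 1825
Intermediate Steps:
R(P) = 5/2 - P/2
U = -5 (U = 50 - 55 = -5)
s(X, D) = 0
Z(w) = 930 - 5*w (Z(w) = -5*(w - 186) = -5*(-186 + w) = 930 - 5*w)
s(224, R(13)) + Z(-179) = 0 + (930 - 5*(-179)) = 0 + (930 + 895) = 0 + 1825 = 1825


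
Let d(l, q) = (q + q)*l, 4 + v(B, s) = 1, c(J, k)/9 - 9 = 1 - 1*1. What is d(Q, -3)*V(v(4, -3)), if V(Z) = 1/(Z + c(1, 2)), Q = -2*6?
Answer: 12/13 ≈ 0.92308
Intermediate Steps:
c(J, k) = 81 (c(J, k) = 81 + 9*(1 - 1*1) = 81 + 9*(1 - 1) = 81 + 9*0 = 81 + 0 = 81)
v(B, s) = -3 (v(B, s) = -4 + 1 = -3)
Q = -12
d(l, q) = 2*l*q (d(l, q) = (2*q)*l = 2*l*q)
V(Z) = 1/(81 + Z) (V(Z) = 1/(Z + 81) = 1/(81 + Z))
d(Q, -3)*V(v(4, -3)) = (2*(-12)*(-3))/(81 - 3) = 72/78 = 72*(1/78) = 12/13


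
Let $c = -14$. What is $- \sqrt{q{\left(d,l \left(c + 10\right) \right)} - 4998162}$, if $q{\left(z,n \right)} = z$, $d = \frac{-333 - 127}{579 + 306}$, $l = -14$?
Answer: $- \frac{i \sqrt{156587433582}}{177} \approx - 2235.7 i$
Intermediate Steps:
$d = - \frac{92}{177}$ ($d = - \frac{460}{885} = \left(-460\right) \frac{1}{885} = - \frac{92}{177} \approx -0.51977$)
$- \sqrt{q{\left(d,l \left(c + 10\right) \right)} - 4998162} = - \sqrt{- \frac{92}{177} - 4998162} = - \sqrt{- \frac{884674766}{177}} = - \frac{i \sqrt{156587433582}}{177}$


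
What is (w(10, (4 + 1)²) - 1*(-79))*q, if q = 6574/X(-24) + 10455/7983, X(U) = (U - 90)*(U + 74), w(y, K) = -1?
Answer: 270387/22175 ≈ 12.193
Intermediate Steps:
X(U) = (-90 + U)*(74 + U)
q = 6933/44350 (q = 6574/(-6660 + (-24)² - 16*(-24)) + 10455/7983 = 6574/(-6660 + 576 + 384) + 10455*(1/7983) = 6574/(-5700) + 3485/2661 = 6574*(-1/5700) + 3485/2661 = -173/150 + 3485/2661 = 6933/44350 ≈ 0.15632)
(w(10, (4 + 1)²) - 1*(-79))*q = (-1 - 1*(-79))*(6933/44350) = (-1 + 79)*(6933/44350) = 78*(6933/44350) = 270387/22175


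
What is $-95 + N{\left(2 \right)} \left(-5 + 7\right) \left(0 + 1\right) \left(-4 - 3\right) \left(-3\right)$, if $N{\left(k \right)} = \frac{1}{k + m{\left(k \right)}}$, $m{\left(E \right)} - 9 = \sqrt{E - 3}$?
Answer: $- \frac{5564}{61} - \frac{21 i}{61} \approx -91.213 - 0.34426 i$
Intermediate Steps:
$m{\left(E \right)} = 9 + \sqrt{-3 + E}$ ($m{\left(E \right)} = 9 + \sqrt{E - 3} = 9 + \sqrt{-3 + E}$)
$N{\left(k \right)} = \frac{1}{9 + k + \sqrt{-3 + k}}$ ($N{\left(k \right)} = \frac{1}{k + \left(9 + \sqrt{-3 + k}\right)} = \frac{1}{9 + k + \sqrt{-3 + k}}$)
$-95 + N{\left(2 \right)} \left(-5 + 7\right) \left(0 + 1\right) \left(-4 - 3\right) \left(-3\right) = -95 + \frac{\left(-5 + 7\right) \left(0 + 1\right) \left(-4 - 3\right) \left(-3\right)}{9 + 2 + \sqrt{-3 + 2}} = -95 + \frac{2 \cdot 1 \left(-7\right) \left(-3\right)}{9 + 2 + \sqrt{-1}} = -95 + \frac{2 \left(\left(-7\right) \left(-3\right)\right)}{9 + 2 + i} = -95 + \frac{2 \cdot 21}{11 + i} = -95 + \frac{11 - i}{122} \cdot 42 = -95 + \frac{21 \left(11 - i\right)}{61}$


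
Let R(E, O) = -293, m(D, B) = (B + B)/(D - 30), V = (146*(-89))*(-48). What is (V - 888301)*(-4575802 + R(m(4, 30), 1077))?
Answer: 1210784399955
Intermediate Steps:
V = 623712 (V = -12994*(-48) = 623712)
m(D, B) = 2*B/(-30 + D) (m(D, B) = (2*B)/(-30 + D) = 2*B/(-30 + D))
(V - 888301)*(-4575802 + R(m(4, 30), 1077)) = (623712 - 888301)*(-4575802 - 293) = -264589*(-4576095) = 1210784399955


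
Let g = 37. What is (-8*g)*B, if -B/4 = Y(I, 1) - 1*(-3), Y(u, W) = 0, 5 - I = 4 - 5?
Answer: 3552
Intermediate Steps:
I = 6 (I = 5 - (4 - 5) = 5 - 1*(-1) = 5 + 1 = 6)
B = -12 (B = -4*(0 - 1*(-3)) = -4*(0 + 3) = -4*3 = -12)
(-8*g)*B = -8*37*(-12) = -296*(-12) = 3552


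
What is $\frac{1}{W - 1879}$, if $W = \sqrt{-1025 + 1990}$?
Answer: $- \frac{1879}{3529676} - \frac{\sqrt{965}}{3529676} \approx -0.00054114$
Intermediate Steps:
$W = \sqrt{965} \approx 31.064$
$\frac{1}{W - 1879} = \frac{1}{\sqrt{965} - 1879} = \frac{1}{-1879 + \sqrt{965}}$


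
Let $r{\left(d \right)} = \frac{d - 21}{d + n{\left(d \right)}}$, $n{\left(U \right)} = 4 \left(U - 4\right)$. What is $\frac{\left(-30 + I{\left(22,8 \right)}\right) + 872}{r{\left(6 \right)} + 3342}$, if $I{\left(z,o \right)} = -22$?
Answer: $\frac{11480}{46773} \approx 0.24544$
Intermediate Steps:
$n{\left(U \right)} = -16 + 4 U$ ($n{\left(U \right)} = 4 \left(-4 + U\right) = -16 + 4 U$)
$r{\left(d \right)} = \frac{-21 + d}{-16 + 5 d}$ ($r{\left(d \right)} = \frac{d - 21}{d + \left(-16 + 4 d\right)} = \frac{-21 + d}{-16 + 5 d}$)
$\frac{\left(-30 + I{\left(22,8 \right)}\right) + 872}{r{\left(6 \right)} + 3342} = \frac{\left(-30 - 22\right) + 872}{\frac{-21 + 6}{-16 + 5 \cdot 6} + 3342} = \frac{-52 + 872}{\frac{1}{-16 + 30} \left(-15\right) + 3342} = \frac{820}{\frac{1}{14} \left(-15\right) + 3342} = \frac{820}{- \frac{15}{14} + 3342} = \frac{820}{\frac{46773}{14}} = 820 \cdot \frac{14}{46773} = \frac{11480}{46773}$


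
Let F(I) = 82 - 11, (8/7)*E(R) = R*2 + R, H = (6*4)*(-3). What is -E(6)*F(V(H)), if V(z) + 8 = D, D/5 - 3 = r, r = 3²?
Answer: -4473/4 ≈ -1118.3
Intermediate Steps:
H = -72 (H = 24*(-3) = -72)
E(R) = 21*R/8 (E(R) = 7*(R*2 + R)/8 = 7*(2*R + R)/8 = 7*(3*R)/8 = 21*R/8)
r = 9
D = 60 (D = 15 + 5*9 = 15 + 45 = 60)
V(z) = 52 (V(z) = -8 + 60 = 52)
F(I) = 71
-E(6)*F(V(H)) = -(21/8)*6*71 = -63*71/4 = -1*4473/4 = -4473/4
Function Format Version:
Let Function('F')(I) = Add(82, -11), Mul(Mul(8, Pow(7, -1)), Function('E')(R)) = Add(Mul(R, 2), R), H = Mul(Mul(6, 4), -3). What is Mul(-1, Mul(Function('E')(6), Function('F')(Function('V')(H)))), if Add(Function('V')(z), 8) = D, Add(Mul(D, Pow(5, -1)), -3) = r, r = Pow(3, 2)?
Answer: Rational(-4473, 4) ≈ -1118.3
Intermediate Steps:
H = -72 (H = Mul(24, -3) = -72)
Function('E')(R) = Mul(Rational(21, 8), R) (Function('E')(R) = Mul(Rational(7, 8), Add(Mul(R, 2), R)) = Mul(Rational(7, 8), Add(Mul(2, R), R)) = Mul(Rational(7, 8), Mul(3, R)) = Mul(Rational(21, 8), R))
r = 9
D = 60 (D = Add(15, Mul(5, 9)) = Add(15, 45) = 60)
Function('V')(z) = 52 (Function('V')(z) = Add(-8, 60) = 52)
Function('F')(I) = 71
Mul(-1, Mul(Function('E')(6), Function('F')(Function('V')(H)))) = Mul(-1, Mul(Mul(Rational(21, 8), 6), 71)) = Mul(-1, Mul(Rational(63, 4), 71)) = Mul(-1, Rational(4473, 4)) = Rational(-4473, 4)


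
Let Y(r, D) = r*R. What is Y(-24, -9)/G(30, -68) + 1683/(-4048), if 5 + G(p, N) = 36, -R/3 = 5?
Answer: 127737/11408 ≈ 11.197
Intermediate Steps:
R = -15 (R = -3*5 = -15)
Y(r, D) = -15*r (Y(r, D) = r*(-15) = -15*r)
G(p, N) = 31 (G(p, N) = -5 + 36 = 31)
Y(-24, -9)/G(30, -68) + 1683/(-4048) = -15*(-24)/31 + 1683/(-4048) = 360*(1/31) + 1683*(-1/4048) = 360/31 - 153/368 = 127737/11408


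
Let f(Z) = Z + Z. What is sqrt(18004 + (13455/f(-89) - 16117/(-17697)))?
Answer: sqrt(177911141042151030)/3150066 ≈ 133.90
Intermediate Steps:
f(Z) = 2*Z
sqrt(18004 + (13455/f(-89) - 16117/(-17697))) = sqrt(18004 + (13455/((2*(-89))) - 16117/(-17697))) = sqrt(18004 + (13455/(-178) - 16117*(-1/17697))) = sqrt(18004 + (13455*(-1/178) + 16117/17697)) = sqrt(18004 + (-13455/178 + 16117/17697)) = sqrt(18004 - 235244309/3150066) = sqrt(56478543955/3150066) = sqrt(177911141042151030)/3150066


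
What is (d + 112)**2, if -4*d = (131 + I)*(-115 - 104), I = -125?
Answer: 776161/4 ≈ 1.9404e+5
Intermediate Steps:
d = 657/2 (d = -(131 - 125)*(-115 - 104)/4 = -3*(-219)/2 = -1/4*(-1314) = 657/2 ≈ 328.50)
(d + 112)**2 = (657/2 + 112)**2 = (881/2)**2 = 776161/4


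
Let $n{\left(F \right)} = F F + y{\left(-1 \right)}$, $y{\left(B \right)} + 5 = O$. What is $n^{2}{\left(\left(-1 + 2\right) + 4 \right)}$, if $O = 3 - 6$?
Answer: $289$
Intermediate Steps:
$O = -3$ ($O = 3 - 6 = -3$)
$y{\left(B \right)} = -8$ ($y{\left(B \right)} = -5 - 3 = -8$)
$n{\left(F \right)} = -8 + F^{2}$ ($n{\left(F \right)} = F F - 8 = F^{2} - 8 = -8 + F^{2}$)
$n^{2}{\left(\left(-1 + 2\right) + 4 \right)} = \left(-8 + \left(\left(-1 + 2\right) + 4\right)^{2}\right)^{2} = \left(-8 + \left(1 + 4\right)^{2}\right)^{2} = \left(-8 + 5^{2}\right)^{2} = \left(-8 + 25\right)^{2} = 17^{2} = 289$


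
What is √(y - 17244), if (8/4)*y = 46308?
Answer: √5910 ≈ 76.876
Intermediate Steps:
y = 23154 (y = (½)*46308 = 23154)
√(y - 17244) = √(23154 - 17244) = √5910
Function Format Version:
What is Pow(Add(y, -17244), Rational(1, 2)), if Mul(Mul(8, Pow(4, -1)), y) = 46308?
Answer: Pow(5910, Rational(1, 2)) ≈ 76.876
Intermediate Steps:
y = 23154 (y = Mul(Rational(1, 2), 46308) = 23154)
Pow(Add(y, -17244), Rational(1, 2)) = Pow(Add(23154, -17244), Rational(1, 2)) = Pow(5910, Rational(1, 2))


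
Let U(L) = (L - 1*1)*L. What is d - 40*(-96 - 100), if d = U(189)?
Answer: 43372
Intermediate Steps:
U(L) = L*(-1 + L) (U(L) = (L - 1)*L = (-1 + L)*L = L*(-1 + L))
d = 35532 (d = 189*(-1 + 189) = 189*188 = 35532)
d - 40*(-96 - 100) = 35532 - 40*(-96 - 100) = 35532 - 40*(-196) = 35532 + 7840 = 43372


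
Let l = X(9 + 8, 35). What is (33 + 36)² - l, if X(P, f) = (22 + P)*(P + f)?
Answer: 2733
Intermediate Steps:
l = 2028 (l = (9 + 8)² + 22*(9 + 8) + 22*35 + (9 + 8)*35 = 17² + 22*17 + 770 + 17*35 = 289 + 374 + 770 + 595 = 2028)
(33 + 36)² - l = (33 + 36)² - 1*2028 = 69² - 2028 = 4761 - 2028 = 2733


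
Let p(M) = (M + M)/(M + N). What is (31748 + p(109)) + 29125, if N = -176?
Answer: 4078273/67 ≈ 60870.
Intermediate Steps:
p(M) = 2*M/(-176 + M) (p(M) = (M + M)/(M - 176) = (2*M)/(-176 + M) = 2*M/(-176 + M))
(31748 + p(109)) + 29125 = (31748 + 2*109/(-176 + 109)) + 29125 = (31748 + 2*109/(-67)) + 29125 = (31748 + 2*109*(-1/67)) + 29125 = (31748 - 218/67) + 29125 = 2126898/67 + 29125 = 4078273/67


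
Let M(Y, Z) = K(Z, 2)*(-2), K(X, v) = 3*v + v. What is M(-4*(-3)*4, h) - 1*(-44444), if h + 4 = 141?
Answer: 44428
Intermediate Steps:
h = 137 (h = -4 + 141 = 137)
K(X, v) = 4*v
M(Y, Z) = -16 (M(Y, Z) = (4*2)*(-2) = 8*(-2) = -16)
M(-4*(-3)*4, h) - 1*(-44444) = -16 - 1*(-44444) = -16 + 44444 = 44428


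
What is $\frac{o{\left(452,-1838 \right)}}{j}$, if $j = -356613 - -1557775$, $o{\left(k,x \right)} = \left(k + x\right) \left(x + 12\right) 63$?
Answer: $\frac{79721334}{600581} \approx 132.74$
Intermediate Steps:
$o{\left(k,x \right)} = 63 \left(12 + x\right) \left(k + x\right)$ ($o{\left(k,x \right)} = \left(k + x\right) \left(12 + x\right) 63 = \left(12 + x\right) \left(k + x\right) 63 = 63 \left(12 + x\right) \left(k + x\right)$)
$j = 1201162$ ($j = -356613 + 1557775 = 1201162$)
$\frac{o{\left(452,-1838 \right)}}{j} = \frac{63 \left(-1838\right)^{2} + 756 \cdot 452 + 756 \left(-1838\right) + 63 \cdot 452 \left(-1838\right)}{1201162} = \left(63 \cdot 3378244 + 341712 - 1389528 - 52338888\right) \frac{1}{1201162} = \left(212829372 + 341712 - 1389528 - 52338888\right) \frac{1}{1201162} = 159442668 \cdot \frac{1}{1201162} = \frac{79721334}{600581}$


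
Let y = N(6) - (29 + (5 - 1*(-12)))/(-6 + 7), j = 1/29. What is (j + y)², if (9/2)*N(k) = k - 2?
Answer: 138415225/68121 ≈ 2031.9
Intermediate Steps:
j = 1/29 ≈ 0.034483
N(k) = -4/9 + 2*k/9 (N(k) = 2*(k - 2)/9 = 2*(-2 + k)/9 = -4/9 + 2*k/9)
y = -406/9 (y = (-4/9 + (2/9)*6) - (29 + (5 - 1*(-12)))/(-6 + 7) = (-4/9 + 4/3) - (29 + (5 + 12))/1 = 8/9 - (29 + 17) = 8/9 - 46 = -406/9 ≈ -45.111)
(j + y)² = (1/29 - 406/9)² = (-11765/261)² = 138415225/68121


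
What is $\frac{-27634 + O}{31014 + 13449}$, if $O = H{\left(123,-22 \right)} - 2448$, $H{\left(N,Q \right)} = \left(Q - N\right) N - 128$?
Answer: $- \frac{16015}{14821} \approx -1.0806$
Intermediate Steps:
$H{\left(N,Q \right)} = -128 + N \left(Q - N\right)$ ($H{\left(N,Q \right)} = N \left(Q - N\right) - 128 = -128 + N \left(Q - N\right)$)
$O = -20411$ ($O = \left(-128 - 123^{2} + 123 \left(-22\right)\right) - 2448 = \left(-128 - 15129 - 2706\right) - 2448 = -17963 - 2448 = -20411$)
$\frac{-27634 + O}{31014 + 13449} = \frac{-27634 - 20411}{31014 + 13449} = - \frac{48045}{44463} = \left(-48045\right) \frac{1}{44463} = - \frac{16015}{14821}$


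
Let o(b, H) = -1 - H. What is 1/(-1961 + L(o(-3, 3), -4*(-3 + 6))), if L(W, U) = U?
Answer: -1/1973 ≈ -0.00050684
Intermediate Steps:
1/(-1961 + L(o(-3, 3), -4*(-3 + 6))) = 1/(-1961 - 4*(-3 + 6)) = 1/(-1961 - 4*3) = 1/(-1961 - 12) = 1/(-1973) = -1/1973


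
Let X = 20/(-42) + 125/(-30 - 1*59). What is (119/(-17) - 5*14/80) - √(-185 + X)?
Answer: -63/8 - 4*I*√40800270/1869 ≈ -7.875 - 13.67*I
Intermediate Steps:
X = -3515/1869 (X = 20*(-1/42) + 125/(-30 - 59) = -10/21 + 125/(-89) = -10/21 + 125*(-1/89) = -10/21 - 125/89 = -3515/1869 ≈ -1.8807)
(119/(-17) - 5*14/80) - √(-185 + X) = (119/(-17) - 5*14/80) - √(-185 - 3515/1869) = (119*(-1/17) - 70*1/80) - √(-349280/1869) = (-7 - 7/8) - 4*I*√40800270/1869 = -63/8 - 4*I*√40800270/1869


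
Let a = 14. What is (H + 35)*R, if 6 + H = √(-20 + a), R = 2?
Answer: 58 + 2*I*√6 ≈ 58.0 + 4.899*I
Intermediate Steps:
H = -6 + I*√6 (H = -6 + √(-20 + 14) = -6 + √(-6) = -6 + I*√6 ≈ -6.0 + 2.4495*I)
(H + 35)*R = ((-6 + I*√6) + 35)*2 = (29 + I*√6)*2 = 58 + 2*I*√6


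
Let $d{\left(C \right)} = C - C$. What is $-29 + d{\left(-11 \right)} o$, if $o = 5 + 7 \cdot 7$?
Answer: $-29$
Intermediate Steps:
$d{\left(C \right)} = 0$
$o = 54$ ($o = 5 + 49 = 54$)
$-29 + d{\left(-11 \right)} o = -29 + 0 \cdot 54 = -29 + 0 = -29$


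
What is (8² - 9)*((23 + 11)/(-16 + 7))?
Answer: -1870/9 ≈ -207.78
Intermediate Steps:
(8² - 9)*((23 + 11)/(-16 + 7)) = (64 - 9)*(34/(-9)) = 55*(34*(-⅑)) = 55*(-34/9) = -1870/9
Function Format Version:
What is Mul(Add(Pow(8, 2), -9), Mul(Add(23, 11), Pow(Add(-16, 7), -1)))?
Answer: Rational(-1870, 9) ≈ -207.78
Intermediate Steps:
Mul(Add(Pow(8, 2), -9), Mul(Add(23, 11), Pow(Add(-16, 7), -1))) = Mul(Add(64, -9), Mul(34, Pow(-9, -1))) = Mul(55, Mul(34, Rational(-1, 9))) = Mul(55, Rational(-34, 9)) = Rational(-1870, 9)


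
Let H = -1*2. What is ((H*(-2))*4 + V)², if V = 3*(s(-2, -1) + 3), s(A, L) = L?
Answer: 484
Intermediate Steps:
H = -2
V = 6 (V = 3*(-1 + 3) = 3*2 = 6)
((H*(-2))*4 + V)² = (-2*(-2)*4 + 6)² = (4*4 + 6)² = (16 + 6)² = 22² = 484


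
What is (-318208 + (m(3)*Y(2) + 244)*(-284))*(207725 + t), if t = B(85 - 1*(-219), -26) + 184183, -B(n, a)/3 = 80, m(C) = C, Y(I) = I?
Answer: -152440318944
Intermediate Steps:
B(n, a) = -240 (B(n, a) = -3*80 = -240)
t = 183943 (t = -240 + 184183 = 183943)
(-318208 + (m(3)*Y(2) + 244)*(-284))*(207725 + t) = (-318208 + (3*2 + 244)*(-284))*(207725 + 183943) = (-318208 + (6 + 244)*(-284))*391668 = (-318208 + 250*(-284))*391668 = (-318208 - 71000)*391668 = -389208*391668 = -152440318944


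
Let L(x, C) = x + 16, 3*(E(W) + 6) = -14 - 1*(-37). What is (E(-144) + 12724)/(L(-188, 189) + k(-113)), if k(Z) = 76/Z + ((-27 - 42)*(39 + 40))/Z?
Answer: -4314001/42183 ≈ -102.27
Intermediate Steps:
E(W) = 5/3 (E(W) = -6 + (-14 - 1*(-37))/3 = -6 + (-14 + 37)/3 = -6 + (⅓)*23 = -6 + 23/3 = 5/3)
L(x, C) = 16 + x
k(Z) = -5375/Z (k(Z) = 76/Z + (-69*79)/Z = 76/Z - 5451/Z = -5375/Z)
(E(-144) + 12724)/(L(-188, 189) + k(-113)) = (5/3 + 12724)/((16 - 188) - 5375/(-113)) = 38177/(3*(-172 - 5375*(-1/113))) = 38177/(3*(-172 + 5375/113)) = 38177/(3*(-14061/113)) = (38177/3)*(-113/14061) = -4314001/42183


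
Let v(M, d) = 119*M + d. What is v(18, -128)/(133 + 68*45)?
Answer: 2014/3193 ≈ 0.63075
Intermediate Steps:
v(M, d) = d + 119*M
v(18, -128)/(133 + 68*45) = (-128 + 119*18)/(133 + 68*45) = (-128 + 2142)/(133 + 3060) = 2014/3193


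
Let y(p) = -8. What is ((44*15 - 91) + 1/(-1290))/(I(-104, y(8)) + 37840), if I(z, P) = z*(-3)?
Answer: 734009/49216080 ≈ 0.014914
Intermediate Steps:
I(z, P) = -3*z
((44*15 - 91) + 1/(-1290))/(I(-104, y(8)) + 37840) = ((44*15 - 91) + 1/(-1290))/(-3*(-104) + 37840) = ((660 - 91) - 1/1290)/(312 + 37840) = (569 - 1/1290)/38152 = (734009/1290)*(1/38152) = 734009/49216080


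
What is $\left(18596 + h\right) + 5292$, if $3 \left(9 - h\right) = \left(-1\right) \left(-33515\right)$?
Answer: $\frac{38176}{3} \approx 12725.0$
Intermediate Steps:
$h = - \frac{33488}{3}$ ($h = 9 - \frac{\left(-1\right) \left(-33515\right)}{3} = 9 - \frac{33515}{3} = - \frac{33488}{3} \approx -11163.0$)
$\left(18596 + h\right) + 5292 = \left(18596 - \frac{33488}{3}\right) + 5292 = \frac{22300}{3} + 5292 = \frac{38176}{3}$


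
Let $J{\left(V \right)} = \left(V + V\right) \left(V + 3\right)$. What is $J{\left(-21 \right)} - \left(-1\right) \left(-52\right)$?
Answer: $704$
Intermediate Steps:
$J{\left(V \right)} = 2 V \left(3 + V\right)$
$J{\left(-21 \right)} - \left(-1\right) \left(-52\right) = 2 \left(-21\right) \left(3 - 21\right) - \left(-1\right) \left(-52\right) = 2 \left(-21\right) \left(-18\right) - 52 = 756 - 52 = 704$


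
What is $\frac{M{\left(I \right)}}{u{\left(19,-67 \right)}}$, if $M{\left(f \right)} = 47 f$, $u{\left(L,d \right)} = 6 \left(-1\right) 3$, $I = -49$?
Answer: $\frac{2303}{18} \approx 127.94$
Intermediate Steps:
$u{\left(L,d \right)} = -18$ ($u{\left(L,d \right)} = \left(-6\right) 3 = -18$)
$\frac{M{\left(I \right)}}{u{\left(19,-67 \right)}} = \frac{47 \left(-49\right)}{-18} = \left(-2303\right) \left(- \frac{1}{18}\right) = \frac{2303}{18}$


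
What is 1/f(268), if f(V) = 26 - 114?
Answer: -1/88 ≈ -0.011364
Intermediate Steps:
f(V) = -88
1/f(268) = 1/(-88) = -1/88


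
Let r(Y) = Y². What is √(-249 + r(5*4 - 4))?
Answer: √7 ≈ 2.6458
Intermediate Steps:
√(-249 + r(5*4 - 4)) = √(-249 + (5*4 - 4)²) = √(-249 + (20 - 4)²) = √(-249 + 16²) = √(-249 + 256) = √7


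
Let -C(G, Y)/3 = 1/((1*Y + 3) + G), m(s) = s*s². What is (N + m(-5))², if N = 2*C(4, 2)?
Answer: 142129/9 ≈ 15792.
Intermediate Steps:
m(s) = s³
C(G, Y) = -3/(3 + G + Y) (C(G, Y) = -3/((1*Y + 3) + G) = -3/((Y + 3) + G) = -3/((3 + Y) + G) = -3/(3 + G + Y))
N = -⅔ (N = 2*(-3/(3 + 4 + 2)) = 2*(-3/9) = 2*(-3*⅑) = 2*(-⅓) = -⅔ ≈ -0.66667)
(N + m(-5))² = (-⅔ + (-5)³)² = (-⅔ - 125)² = (-377/3)² = 142129/9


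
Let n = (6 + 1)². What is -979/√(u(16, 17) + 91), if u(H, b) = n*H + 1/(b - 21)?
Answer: -1958*√3499/3499 ≈ -33.101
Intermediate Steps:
n = 49 (n = 7² = 49)
u(H, b) = 1/(-21 + b) + 49*H (u(H, b) = 49*H + 1/(b - 21) = 49*H + 1/(-21 + b) = 1/(-21 + b) + 49*H)
-979/√(u(16, 17) + 91) = -979/√((1 - 1029*16 + 49*16*17)/(-21 + 17) + 91) = -979/√((1 - 16464 + 13328)/(-4) + 91) = -979/√(-¼*(-3135) + 91) = -979/√(3135/4 + 91) = -979*2*√3499/3499 = -1958*√3499/3499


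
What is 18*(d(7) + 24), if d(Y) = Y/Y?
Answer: 450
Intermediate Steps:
d(Y) = 1
18*(d(7) + 24) = 18*(1 + 24) = 18*25 = 450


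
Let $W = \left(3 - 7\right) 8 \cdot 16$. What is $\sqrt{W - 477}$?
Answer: $i \sqrt{989} \approx 31.448 i$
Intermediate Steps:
$W = -512$ ($W = \left(-4\right) 8 \cdot 16 = \left(-32\right) 16 = -512$)
$\sqrt{W - 477} = \sqrt{-512 - 477} = \sqrt{-989} = i \sqrt{989}$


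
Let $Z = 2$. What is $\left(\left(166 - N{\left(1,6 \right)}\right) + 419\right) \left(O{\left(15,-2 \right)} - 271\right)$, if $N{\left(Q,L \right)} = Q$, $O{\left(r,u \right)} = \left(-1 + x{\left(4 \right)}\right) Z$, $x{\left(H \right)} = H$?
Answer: $-154760$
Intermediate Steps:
$O{\left(r,u \right)} = 6$ ($O{\left(r,u \right)} = \left(-1 + 4\right) 2 = 3 \cdot 2 = 6$)
$\left(\left(166 - N{\left(1,6 \right)}\right) + 419\right) \left(O{\left(15,-2 \right)} - 271\right) = \left(\left(166 - 1\right) + 419\right) \left(6 - 271\right) = \left(\left(166 - 1\right) + 419\right) \left(-265\right) = \left(165 + 419\right) \left(-265\right) = 584 \left(-265\right) = -154760$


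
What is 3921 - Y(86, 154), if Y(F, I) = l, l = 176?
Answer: 3745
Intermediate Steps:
Y(F, I) = 176
3921 - Y(86, 154) = 3921 - 1*176 = 3921 - 176 = 3745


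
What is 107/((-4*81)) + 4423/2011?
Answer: 1217875/651564 ≈ 1.8692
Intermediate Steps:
107/((-4*81)) + 4423/2011 = 107/(-324) + 4423*(1/2011) = 107*(-1/324) + 4423/2011 = -107/324 + 4423/2011 = 1217875/651564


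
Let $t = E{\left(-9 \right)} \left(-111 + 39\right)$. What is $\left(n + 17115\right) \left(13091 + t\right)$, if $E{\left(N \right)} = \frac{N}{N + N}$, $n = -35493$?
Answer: $-239924790$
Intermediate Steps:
$E{\left(N \right)} = \frac{1}{2}$ ($E{\left(N \right)} = \frac{N}{2 N} = N \frac{1}{2 N} = \frac{1}{2}$)
$t = -36$ ($t = \frac{-111 + 39}{2} = \frac{1}{2} \left(-72\right) = -36$)
$\left(n + 17115\right) \left(13091 + t\right) = \left(-35493 + 17115\right) \left(13091 - 36\right) = \left(-18378\right) 13055 = -239924790$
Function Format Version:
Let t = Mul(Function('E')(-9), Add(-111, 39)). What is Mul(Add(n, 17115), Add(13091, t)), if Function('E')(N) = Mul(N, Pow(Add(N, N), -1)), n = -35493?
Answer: -239924790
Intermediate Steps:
Function('E')(N) = Rational(1, 2) (Function('E')(N) = Mul(N, Pow(Mul(2, N), -1)) = Mul(N, Mul(Rational(1, 2), Pow(N, -1))) = Rational(1, 2))
t = -36 (t = Mul(Rational(1, 2), Add(-111, 39)) = Mul(Rational(1, 2), -72) = -36)
Mul(Add(n, 17115), Add(13091, t)) = Mul(Add(-35493, 17115), Add(13091, -36)) = Mul(-18378, 13055) = -239924790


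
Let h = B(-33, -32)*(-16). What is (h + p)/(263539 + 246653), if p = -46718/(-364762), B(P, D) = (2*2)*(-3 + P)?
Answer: 420229183/93049327152 ≈ 0.0045162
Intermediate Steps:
B(P, D) = -12 + 4*P (B(P, D) = 4*(-3 + P) = -12 + 4*P)
p = 23359/182381 (p = -46718*(-1/364762) = 23359/182381 ≈ 0.12808)
h = 2304 (h = (-12 + 4*(-33))*(-16) = (-12 - 132)*(-16) = -144*(-16) = 2304)
(h + p)/(263539 + 246653) = (2304 + 23359/182381)/(263539 + 246653) = (420229183/182381)/510192 = (420229183/182381)*(1/510192) = 420229183/93049327152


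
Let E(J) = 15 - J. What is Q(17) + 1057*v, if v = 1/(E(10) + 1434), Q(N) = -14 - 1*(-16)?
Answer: 3935/1439 ≈ 2.7345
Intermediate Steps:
Q(N) = 2 (Q(N) = -14 + 16 = 2)
v = 1/1439 (v = 1/((15 - 1*10) + 1434) = 1/((15 - 10) + 1434) = 1/(5 + 1434) = 1/1439 ≈ 0.00069493)
Q(17) + 1057*v = 2 + 1057*(1/1439) = 2 + 1057/1439 = 3935/1439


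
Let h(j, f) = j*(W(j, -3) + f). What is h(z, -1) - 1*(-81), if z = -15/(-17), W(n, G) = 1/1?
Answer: 81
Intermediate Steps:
W(n, G) = 1
z = 15/17 (z = -15*(-1/17) = 15/17 ≈ 0.88235)
h(j, f) = j*(1 + f)
h(z, -1) - 1*(-81) = 15*(1 - 1)/17 - 1*(-81) = (15/17)*0 + 81 = 0 + 81 = 81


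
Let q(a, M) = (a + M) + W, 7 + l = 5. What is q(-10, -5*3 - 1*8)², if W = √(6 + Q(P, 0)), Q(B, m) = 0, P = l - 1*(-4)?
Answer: (33 - √6)² ≈ 933.33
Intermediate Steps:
l = -2 (l = -7 + 5 = -2)
P = 2 (P = -2 - 1*(-4) = -2 + 4 = 2)
W = √6 (W = √(6 + 0) = √6 ≈ 2.4495)
q(a, M) = M + a + √6 (q(a, M) = (a + M) + √6 = (M + a) + √6 = M + a + √6)
q(-10, -5*3 - 1*8)² = ((-5*3 - 1*8) - 10 + √6)² = ((-15 - 8) - 10 + √6)² = (-23 - 10 + √6)² = (-33 + √6)²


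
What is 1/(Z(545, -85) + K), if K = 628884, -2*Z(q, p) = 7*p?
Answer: 2/1258363 ≈ 1.5894e-6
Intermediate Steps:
Z(q, p) = -7*p/2
1/(Z(545, -85) + K) = 1/(-7/2*(-85) + 628884) = 1/(595/2 + 628884) = 1/(1258363/2) = 2/1258363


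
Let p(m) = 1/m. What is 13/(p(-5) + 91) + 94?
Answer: 42741/454 ≈ 94.143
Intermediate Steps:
13/(p(-5) + 91) + 94 = 13/(1/(-5) + 91) + 94 = 13/(-1/5 + 91) + 94 = 13/(454/5) + 94 = (5/454)*13 + 94 = 65/454 + 94 = 42741/454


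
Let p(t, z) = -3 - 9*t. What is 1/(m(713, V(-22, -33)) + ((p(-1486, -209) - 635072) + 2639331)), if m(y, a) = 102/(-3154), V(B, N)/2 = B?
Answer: 1577/3181802459 ≈ 4.9563e-7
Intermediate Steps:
V(B, N) = 2*B
m(y, a) = -51/1577 (m(y, a) = 102*(-1/3154) = -51/1577)
1/(m(713, V(-22, -33)) + ((p(-1486, -209) - 635072) + 2639331)) = 1/(-51/1577 + (((-3 - 9*(-1486)) - 635072) + 2639331)) = 1/(-51/1577 + (((-3 + 13374) - 635072) + 2639331)) = 1/(-51/1577 + ((13371 - 635072) + 2639331)) = 1/(-51/1577 + (-621701 + 2639331)) = 1/(-51/1577 + 2017630) = 1/(3181802459/1577) = 1577/3181802459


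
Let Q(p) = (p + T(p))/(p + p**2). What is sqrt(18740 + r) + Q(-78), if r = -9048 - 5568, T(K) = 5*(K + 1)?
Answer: -463/6006 + 2*sqrt(1031) ≈ 64.141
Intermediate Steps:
T(K) = 5 + 5*K (T(K) = 5*(1 + K) = 5 + 5*K)
r = -14616
Q(p) = (5 + 6*p)/(p + p**2) (Q(p) = (p + (5 + 5*p))/(p + p**2) = (5 + 6*p)/(p + p**2))
sqrt(18740 + r) + Q(-78) = sqrt(18740 - 14616) + (5 + 6*(-78))/((-78)*(1 - 78)) = sqrt(4124) - 1/78*(5 - 468)/(-77) = 2*sqrt(1031) - 1/78*(-1/77)*(-463) = 2*sqrt(1031) - 463/6006 = -463/6006 + 2*sqrt(1031)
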